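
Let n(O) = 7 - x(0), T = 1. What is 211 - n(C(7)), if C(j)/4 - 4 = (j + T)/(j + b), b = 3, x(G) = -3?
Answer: 201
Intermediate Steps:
C(j) = 16 + 4*(1 + j)/(3 + j) (C(j) = 16 + 4*((j + 1)/(j + 3)) = 16 + 4*((1 + j)/(3 + j)) = 16 + 4*(1 + j)/(3 + j))
n(O) = 10 (n(O) = 7 - 1*(-3) = 7 + 3 = 10)
211 - n(C(7)) = 211 - 1*10 = 211 - 10 = 201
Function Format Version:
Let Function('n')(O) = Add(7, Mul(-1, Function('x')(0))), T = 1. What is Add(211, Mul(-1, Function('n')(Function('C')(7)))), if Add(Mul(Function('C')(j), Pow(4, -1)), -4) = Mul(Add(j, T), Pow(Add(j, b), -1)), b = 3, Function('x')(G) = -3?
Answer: 201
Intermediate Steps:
Function('C')(j) = Add(16, Mul(4, Pow(Add(3, j), -1), Add(1, j))) (Function('C')(j) = Add(16, Mul(4, Mul(Add(j, 1), Pow(Add(j, 3), -1)))) = Add(16, Mul(4, Mul(Add(1, j), Pow(Add(3, j), -1)))) = Add(16, Mul(4, Mul(Pow(Add(3, j), -1), Add(1, j)))) = Add(16, Mul(4, Pow(Add(3, j), -1), Add(1, j))))
Function('n')(O) = 10 (Function('n')(O) = Add(7, Mul(-1, -3)) = Add(7, 3) = 10)
Add(211, Mul(-1, Function('n')(Function('C')(7)))) = Add(211, Mul(-1, 10)) = Add(211, -10) = 201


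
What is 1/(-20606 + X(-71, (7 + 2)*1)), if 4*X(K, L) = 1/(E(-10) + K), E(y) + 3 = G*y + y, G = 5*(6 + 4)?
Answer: -2336/48135617 ≈ -4.8530e-5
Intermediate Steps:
G = 50 (G = 5*10 = 50)
E(y) = -3 + 51*y (E(y) = -3 + (50*y + y) = -3 + 51*y)
X(K, L) = 1/(4*(-513 + K)) (X(K, L) = 1/(4*((-3 + 51*(-10)) + K)) = 1/(4*((-3 - 510) + K)) = 1/(4*(-513 + K)))
1/(-20606 + X(-71, (7 + 2)*1)) = 1/(-20606 + 1/(4*(-513 - 71))) = 1/(-20606 + (¼)/(-584)) = 1/(-20606 + (¼)*(-1/584)) = 1/(-20606 - 1/2336) = 1/(-48135617/2336) = -2336/48135617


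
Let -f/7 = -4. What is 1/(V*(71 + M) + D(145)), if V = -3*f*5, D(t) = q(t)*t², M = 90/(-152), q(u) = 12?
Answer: 19/4231845 ≈ 4.4898e-6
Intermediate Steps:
f = 28 (f = -7*(-4) = 28)
M = -45/76 (M = 90*(-1/152) = -45/76 ≈ -0.59210)
D(t) = 12*t²
V = -420 (V = -3*28*5 = -84*5 = -420)
1/(V*(71 + M) + D(145)) = 1/(-420*(71 - 45/76) + 12*145²) = 1/(-420*5351/76 + 12*21025) = 1/(-561855/19 + 252300) = 1/(4231845/19) = 19/4231845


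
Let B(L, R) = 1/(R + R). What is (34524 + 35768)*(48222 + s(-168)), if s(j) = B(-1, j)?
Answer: 284728131643/84 ≈ 3.3896e+9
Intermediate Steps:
B(L, R) = 1/(2*R)
s(j) = 1/(2*j)
(34524 + 35768)*(48222 + s(-168)) = (34524 + 35768)*(48222 + (1/2)/(-168)) = 70292*(48222 + (1/2)*(-1/168)) = 70292*(48222 - 1/336) = 70292*(16202591/336) = 284728131643/84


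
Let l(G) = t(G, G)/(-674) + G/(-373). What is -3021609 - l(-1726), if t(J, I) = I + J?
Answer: -379820498369/125701 ≈ -3.0216e+6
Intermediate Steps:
l(G) = -710*G/125701 (l(G) = (G + G)/(-674) + G/(-373) = (2*G)*(-1/674) + G*(-1/373) = -G/337 - G/373 = -710*G/125701)
-3021609 - l(-1726) = -3021609 - (-710)*(-1726)/125701 = -3021609 - 1*1225460/125701 = -3021609 - 1225460/125701 = -379820498369/125701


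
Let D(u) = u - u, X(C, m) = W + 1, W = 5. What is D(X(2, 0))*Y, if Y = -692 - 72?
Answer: 0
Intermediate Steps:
X(C, m) = 6 (X(C, m) = 5 + 1 = 6)
D(u) = 0
Y = -764
D(X(2, 0))*Y = 0*(-764) = 0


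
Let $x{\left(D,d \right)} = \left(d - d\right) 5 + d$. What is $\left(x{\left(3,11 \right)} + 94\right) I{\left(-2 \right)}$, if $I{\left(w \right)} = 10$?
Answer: $1050$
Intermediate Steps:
$x{\left(D,d \right)} = d$ ($x{\left(D,d \right)} = 0 \cdot 5 + d = 0 + d = d$)
$\left(x{\left(3,11 \right)} + 94\right) I{\left(-2 \right)} = \left(11 + 94\right) 10 = 105 \cdot 10 = 1050$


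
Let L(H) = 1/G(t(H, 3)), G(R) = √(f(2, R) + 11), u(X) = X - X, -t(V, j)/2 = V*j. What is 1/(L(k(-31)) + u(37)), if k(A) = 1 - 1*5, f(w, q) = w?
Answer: √13 ≈ 3.6056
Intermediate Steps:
t(V, j) = -2*V*j
k(A) = -4 (k(A) = 1 - 5 = -4)
u(X) = 0
G(R) = √13 (G(R) = √(2 + 11) = √13)
L(H) = √13/13 (L(H) = 1/(√13) = √13/13)
1/(L(k(-31)) + u(37)) = 1/(√13/13 + 0) = 1/(√13/13) = √13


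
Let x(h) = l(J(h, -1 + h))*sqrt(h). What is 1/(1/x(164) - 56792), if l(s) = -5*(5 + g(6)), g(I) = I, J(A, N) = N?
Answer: -28174511200/1600086840070399 + 110*sqrt(41)/1600086840070399 ≈ -1.7608e-5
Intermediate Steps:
l(s) = -55 (l(s) = -5*(5 + 6) = -5*11 = -55)
x(h) = -55*sqrt(h)
1/(1/x(164) - 56792) = 1/(1/(-110*sqrt(41)) - 56792) = 1/(-sqrt(41)/4510 - 56792) = 1/(-56792 - sqrt(41)/4510)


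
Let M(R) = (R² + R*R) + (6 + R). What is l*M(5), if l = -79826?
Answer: -4869386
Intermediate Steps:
M(R) = 6 + R + 2*R² (M(R) = (R² + R²) + (6 + R) = 2*R² + (6 + R) = 6 + R + 2*R²)
l*M(5) = -79826*(6 + 5 + 2*5²) = -79826*(6 + 5 + 2*25) = -79826*(6 + 5 + 50) = -79826*61 = -4869386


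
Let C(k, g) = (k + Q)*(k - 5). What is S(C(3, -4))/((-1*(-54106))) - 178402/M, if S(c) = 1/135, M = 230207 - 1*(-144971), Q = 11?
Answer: -651551568721/1370208208590 ≈ -0.47551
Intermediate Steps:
M = 375178 (M = 230207 + 144971 = 375178)
C(k, g) = (-5 + k)*(11 + k) (C(k, g) = (k + 11)*(k - 5) = (11 + k)*(-5 + k) = (-5 + k)*(11 + k))
S(c) = 1/135
S(C(3, -4))/((-1*(-54106))) - 178402/M = 1/(135*((-1*(-54106)))) - 178402/375178 = (1/135)/54106 - 178402*1/375178 = (1/135)*(1/54106) - 89201/187589 = 1/7304310 - 89201/187589 = -651551568721/1370208208590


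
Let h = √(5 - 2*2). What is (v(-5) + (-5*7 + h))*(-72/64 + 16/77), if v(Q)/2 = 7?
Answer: 2825/154 ≈ 18.344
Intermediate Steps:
v(Q) = 14 (v(Q) = 2*7 = 14)
h = 1 (h = √(5 - 4) = √1 = 1)
(v(-5) + (-5*7 + h))*(-72/64 + 16/77) = (14 + (-5*7 + 1))*(-72/64 + 16/77) = (14 + (-35 + 1))*(-72*1/64 + 16*(1/77)) = (14 - 34)*(-9/8 + 16/77) = -20*(-565/616) = 2825/154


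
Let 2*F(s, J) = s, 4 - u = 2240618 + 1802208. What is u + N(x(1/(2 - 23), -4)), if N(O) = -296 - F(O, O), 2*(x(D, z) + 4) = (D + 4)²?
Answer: -7132063513/1764 ≈ -4.0431e+6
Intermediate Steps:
u = -4042822 (u = 4 - (2240618 + 1802208) = 4 - 1*4042826 = 4 - 4042826 = -4042822)
F(s, J) = s/2
x(D, z) = -4 + (4 + D)²/2 (x(D, z) = -4 + (D + 4)²/2 = -4 + (4 + D)²/2)
N(O) = -296 - O/2
u + N(x(1/(2 - 23), -4)) = -4042822 + (-296 - (-4 + (4 + 1/(2 - 23))²/2)/2) = -4042822 + (-296 - (-4 + (4 + 1/(-21))²/2)/2) = -4042822 + (-296 - (-4 + (4 - 1/21)²/2)/2) = -4042822 + (-296 - (-4 + (83/21)²/2)/2) = -4042822 + (-296 - (-4 + (½)*(6889/441))/2) = -4042822 + (-296 - (-4 + 6889/882)/2) = -4042822 + (-296 - ½*3361/882) = -4042822 + (-296 - 3361/1764) = -4042822 - 525505/1764 = -7132063513/1764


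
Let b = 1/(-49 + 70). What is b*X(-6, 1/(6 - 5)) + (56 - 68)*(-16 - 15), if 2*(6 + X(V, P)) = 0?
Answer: 2602/7 ≈ 371.71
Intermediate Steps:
X(V, P) = -6 (X(V, P) = -6 + (½)*0 = -6 + 0 = -6)
b = 1/21 ≈ 0.047619
b*X(-6, 1/(6 - 5)) + (56 - 68)*(-16 - 15) = (1/21)*(-6) + (56 - 68)*(-16 - 15) = -2/7 - 12*(-31) = -2/7 + 372 = 2602/7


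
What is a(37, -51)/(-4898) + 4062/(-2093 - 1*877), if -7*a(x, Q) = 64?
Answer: -11589971/8485785 ≈ -1.3658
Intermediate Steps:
a(x, Q) = -64/7 (a(x, Q) = -1/7*64 = -64/7)
a(37, -51)/(-4898) + 4062/(-2093 - 1*877) = -64/7/(-4898) + 4062/(-2093 - 1*877) = -64/7*(-1/4898) + 4062/(-2093 - 877) = 32/17143 + 4062/(-2970) = 32/17143 + 4062*(-1/2970) = 32/17143 - 677/495 = -11589971/8485785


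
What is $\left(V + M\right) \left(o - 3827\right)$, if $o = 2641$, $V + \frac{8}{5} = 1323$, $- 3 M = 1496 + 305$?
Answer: $- \frac{12827776}{15} \approx -8.5519 \cdot 10^{5}$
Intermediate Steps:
$M = - \frac{1801}{3}$ ($M = - \frac{1496 + 305}{3} = \left(- \frac{1}{3}\right) 1801 = - \frac{1801}{3} \approx -600.33$)
$V = \frac{6607}{5}$ ($V = - \frac{8}{5} + 1323 = \frac{6607}{5} \approx 1321.4$)
$\left(V + M\right) \left(o - 3827\right) = \left(\frac{6607}{5} - \frac{1801}{3}\right) \left(2641 - 3827\right) = \frac{10816}{15} \left(-1186\right) = - \frac{12827776}{15}$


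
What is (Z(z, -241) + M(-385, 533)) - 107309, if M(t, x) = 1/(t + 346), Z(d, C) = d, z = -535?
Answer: -4205917/39 ≈ -1.0784e+5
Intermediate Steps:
M(t, x) = 1/(346 + t)
(Z(z, -241) + M(-385, 533)) - 107309 = (-535 + 1/(346 - 385)) - 107309 = (-535 + 1/(-39)) - 107309 = (-535 - 1/39) - 107309 = -20866/39 - 107309 = -4205917/39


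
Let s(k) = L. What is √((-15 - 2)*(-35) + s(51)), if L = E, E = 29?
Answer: 4*√39 ≈ 24.980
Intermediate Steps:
L = 29
s(k) = 29
√((-15 - 2)*(-35) + s(51)) = √((-15 - 2)*(-35) + 29) = √(-17*(-35) + 29) = √(595 + 29) = √624 = 4*√39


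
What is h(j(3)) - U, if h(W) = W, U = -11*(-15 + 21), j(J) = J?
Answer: 69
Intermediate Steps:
U = -66 (U = -11*6 = -66)
h(j(3)) - U = 3 - 1*(-66) = 3 + 66 = 69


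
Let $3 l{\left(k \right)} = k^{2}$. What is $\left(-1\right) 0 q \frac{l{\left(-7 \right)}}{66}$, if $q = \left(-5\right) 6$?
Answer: $0$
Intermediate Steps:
$l{\left(k \right)} = \frac{k^{2}}{3}$
$q = -30$
$\left(-1\right) 0 q \frac{l{\left(-7 \right)}}{66} = \left(-1\right) 0 \left(-30\right) \frac{\frac{1}{3} \left(-7\right)^{2}}{66} = 0 \left(-30\right) \frac{1}{3} \cdot 49 \cdot \frac{1}{66} = 0 \cdot \frac{49}{3} \cdot \frac{1}{66} = 0 \cdot \frac{49}{198} = 0$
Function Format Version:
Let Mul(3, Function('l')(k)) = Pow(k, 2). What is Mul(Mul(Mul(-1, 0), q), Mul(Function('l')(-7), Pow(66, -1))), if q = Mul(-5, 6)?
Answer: 0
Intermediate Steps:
Function('l')(k) = Mul(Rational(1, 3), Pow(k, 2))
q = -30
Mul(Mul(Mul(-1, 0), q), Mul(Function('l')(-7), Pow(66, -1))) = Mul(Mul(Mul(-1, 0), -30), Mul(Mul(Rational(1, 3), Pow(-7, 2)), Pow(66, -1))) = Mul(Mul(0, -30), Mul(Mul(Rational(1, 3), 49), Rational(1, 66))) = Mul(0, Mul(Rational(49, 3), Rational(1, 66))) = Mul(0, Rational(49, 198)) = 0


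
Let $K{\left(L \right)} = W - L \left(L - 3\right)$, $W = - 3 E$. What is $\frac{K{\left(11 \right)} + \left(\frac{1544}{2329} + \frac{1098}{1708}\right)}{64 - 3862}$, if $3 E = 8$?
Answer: $\frac{3087599}{123837588} \approx 0.024933$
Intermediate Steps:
$E = \frac{8}{3}$ ($E = \frac{1}{3} \cdot 8 = \frac{8}{3} \approx 2.6667$)
$W = -8$ ($W = \left(-3\right) \frac{8}{3} = -8$)
$K{\left(L \right)} = -8 - L \left(-3 + L\right)$ ($K{\left(L \right)} = -8 - L \left(L - 3\right) = -8 - L \left(-3 + L\right)$)
$\frac{K{\left(11 \right)} + \left(\frac{1544}{2329} + \frac{1098}{1708}\right)}{64 - 3862} = \frac{\left(-8 - 11^{2} + 3 \cdot 11\right) + \left(\frac{1544}{2329} + \frac{1098}{1708}\right)}{64 - 3862} = \frac{\left(-8 - 121 + 33\right) + \left(1544 \cdot \frac{1}{2329} + 1098 \cdot \frac{1}{1708}\right)}{-3798} = \left(\left(-8 - 121 + 33\right) + \left(\frac{1544}{2329} + \frac{9}{14}\right)\right) \left(- \frac{1}{3798}\right) = \left(-96 + \frac{42577}{32606}\right) \left(- \frac{1}{3798}\right) = \left(- \frac{3087599}{32606}\right) \left(- \frac{1}{3798}\right) = \frac{3087599}{123837588}$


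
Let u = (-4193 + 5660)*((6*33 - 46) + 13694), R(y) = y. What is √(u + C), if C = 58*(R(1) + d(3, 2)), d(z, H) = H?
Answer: 8*√317379 ≈ 4506.9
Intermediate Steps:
u = 20312082 (u = 1467*((198 - 46) + 13694) = 1467*(152 + 13694) = 1467*13846 = 20312082)
C = 174 (C = 58*(1 + 2) = 58*3 = 174)
√(u + C) = √(20312082 + 174) = √20312256 = 8*√317379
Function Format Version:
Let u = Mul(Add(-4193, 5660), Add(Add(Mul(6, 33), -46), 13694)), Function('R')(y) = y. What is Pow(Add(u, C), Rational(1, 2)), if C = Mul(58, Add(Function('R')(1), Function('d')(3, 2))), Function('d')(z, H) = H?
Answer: Mul(8, Pow(317379, Rational(1, 2))) ≈ 4506.9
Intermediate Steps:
u = 20312082 (u = Mul(1467, Add(Add(198, -46), 13694)) = Mul(1467, Add(152, 13694)) = Mul(1467, 13846) = 20312082)
C = 174 (C = Mul(58, Add(1, 2)) = Mul(58, 3) = 174)
Pow(Add(u, C), Rational(1, 2)) = Pow(Add(20312082, 174), Rational(1, 2)) = Pow(20312256, Rational(1, 2)) = Mul(8, Pow(317379, Rational(1, 2)))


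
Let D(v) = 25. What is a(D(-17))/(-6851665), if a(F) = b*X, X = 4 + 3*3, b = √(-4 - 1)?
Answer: -13*I*√5/6851665 ≈ -4.2426e-6*I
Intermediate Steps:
b = I*√5 (b = √(-5) = I*√5 ≈ 2.2361*I)
X = 13 (X = 4 + 9 = 13)
a(F) = 13*I*√5 (a(F) = (I*√5)*13 = 13*I*√5)
a(D(-17))/(-6851665) = (13*I*√5)/(-6851665) = (13*I*√5)*(-1/6851665) = -13*I*√5/6851665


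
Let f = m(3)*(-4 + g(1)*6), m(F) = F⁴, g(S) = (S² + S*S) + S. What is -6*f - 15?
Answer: -6819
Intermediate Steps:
g(S) = S + 2*S² (g(S) = (S² + S²) + S = 2*S² + S = S + 2*S²)
f = 1134 (f = 3⁴*(-4 + (1*(1 + 2*1))*6) = 81*(-4 + (1*(1 + 2))*6) = 81*(-4 + (1*3)*6) = 81*(-4 + 3*6) = 81*(-4 + 18) = 81*14 = 1134)
-6*f - 15 = -6*1134 - 15 = -6804 - 15 = -6819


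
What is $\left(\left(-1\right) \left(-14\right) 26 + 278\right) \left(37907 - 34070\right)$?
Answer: $2463354$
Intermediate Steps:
$\left(\left(-1\right) \left(-14\right) 26 + 278\right) \left(37907 - 34070\right) = \left(14 \cdot 26 + 278\right) 3837 = \left(364 + 278\right) 3837 = 642 \cdot 3837 = 2463354$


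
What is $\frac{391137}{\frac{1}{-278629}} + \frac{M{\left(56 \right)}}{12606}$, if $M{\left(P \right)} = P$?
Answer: $- \frac{686914246723391}{6303} \approx -1.0898 \cdot 10^{11}$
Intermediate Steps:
$\frac{391137}{\frac{1}{-278629}} + \frac{M{\left(56 \right)}}{12606} = \frac{391137}{\frac{1}{-278629}} + \frac{56}{12606} = \frac{391137}{- \frac{1}{278629}} + 56 \cdot \frac{1}{12606} = 391137 \left(-278629\right) + \frac{28}{6303} = -108982111173 + \frac{28}{6303} = - \frac{686914246723391}{6303}$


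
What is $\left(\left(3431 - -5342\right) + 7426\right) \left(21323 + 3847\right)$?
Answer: $407728830$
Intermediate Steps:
$\left(\left(3431 - -5342\right) + 7426\right) \left(21323 + 3847\right) = \left(\left(3431 + 5342\right) + 7426\right) 25170 = \left(8773 + 7426\right) 25170 = 16199 \cdot 25170 = 407728830$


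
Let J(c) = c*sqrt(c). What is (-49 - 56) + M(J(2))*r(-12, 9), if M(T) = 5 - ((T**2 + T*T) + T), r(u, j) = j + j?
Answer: -303 - 36*sqrt(2) ≈ -353.91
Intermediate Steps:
r(u, j) = 2*j
J(c) = c**(3/2)
M(T) = 5 - T - 2*T**2 (M(T) = 5 - ((T**2 + T**2) + T) = 5 - (2*T**2 + T) = 5 - (T + 2*T**2) = 5 + (-T - 2*T**2) = 5 - T - 2*T**2)
(-49 - 56) + M(J(2))*r(-12, 9) = (-49 - 56) + (5 - 2**(3/2) - 2*(2**(3/2))**2)*(2*9) = -105 + (5 - 2*sqrt(2) - 2*(2*sqrt(2))**2)*18 = -105 + (5 - 2*sqrt(2) - 2*8)*18 = -105 + (5 - 2*sqrt(2) - 16)*18 = -105 + (-11 - 2*sqrt(2))*18 = -105 + (-198 - 36*sqrt(2)) = -303 - 36*sqrt(2)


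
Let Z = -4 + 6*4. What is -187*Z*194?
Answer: -725560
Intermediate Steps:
Z = 20 (Z = -4 + 24 = 20)
-187*Z*194 = -3740*194 = -187*3880 = -725560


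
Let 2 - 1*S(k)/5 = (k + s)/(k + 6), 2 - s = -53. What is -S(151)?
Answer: -540/157 ≈ -3.4395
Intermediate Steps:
s = 55 (s = 2 - 1*(-53) = 2 + 53 = 55)
S(k) = 10 - 5*(55 + k)/(6 + k) (S(k) = 10 - 5*(k + 55)/(k + 6) = 10 - 5*(55 + k)/(6 + k))
-S(151) = -5*(-43 + 151)/(6 + 151) = -5*108/157 = -1*540/157 = -540/157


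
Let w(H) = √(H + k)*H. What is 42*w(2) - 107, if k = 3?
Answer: -107 + 84*√5 ≈ 80.830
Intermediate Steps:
w(H) = H*√(3 + H) (w(H) = √(H + 3)*H = √(3 + H)*H = H*√(3 + H))
42*w(2) - 107 = 42*(2*√(3 + 2)) - 107 = 42*(2*√5) - 107 = 84*√5 - 107 = -107 + 84*√5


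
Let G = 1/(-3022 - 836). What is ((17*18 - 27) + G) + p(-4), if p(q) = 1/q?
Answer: 2150833/7716 ≈ 278.75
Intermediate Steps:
G = -1/3858 (G = 1/(-3858) = -1/3858 ≈ -0.00025920)
((17*18 - 27) + G) + p(-4) = ((17*18 - 27) - 1/3858) + 1/(-4) = ((306 - 27) - 1/3858) - 1/4 = (279 - 1/3858) - 1/4 = 1076381/3858 - 1/4 = 2150833/7716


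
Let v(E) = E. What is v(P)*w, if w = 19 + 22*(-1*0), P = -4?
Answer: -76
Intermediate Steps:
w = 19 (w = 19 + 22*0 = 19 + 0 = 19)
v(P)*w = -4*19 = -76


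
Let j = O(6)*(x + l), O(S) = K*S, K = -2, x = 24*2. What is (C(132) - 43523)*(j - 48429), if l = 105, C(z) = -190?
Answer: 2197233945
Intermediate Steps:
x = 48
O(S) = -2*S
j = -1836 (j = (-2*6)*(48 + 105) = -12*153 = -1836)
(C(132) - 43523)*(j - 48429) = (-190 - 43523)*(-1836 - 48429) = -43713*(-50265) = 2197233945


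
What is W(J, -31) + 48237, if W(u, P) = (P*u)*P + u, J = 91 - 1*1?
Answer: 134817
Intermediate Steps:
J = 90 (J = 91 - 1 = 90)
W(u, P) = u + u*P² (W(u, P) = u*P² + u = u + u*P²)
W(J, -31) + 48237 = 90*(1 + (-31)²) + 48237 = 90*(1 + 961) + 48237 = 90*962 + 48237 = 86580 + 48237 = 134817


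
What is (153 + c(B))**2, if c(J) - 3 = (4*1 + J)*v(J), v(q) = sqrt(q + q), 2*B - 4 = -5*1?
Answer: 97295/4 + 1092*I ≈ 24324.0 + 1092.0*I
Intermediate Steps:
B = -1/2 (B = 2 + (-5*1)/2 = 2 + (1/2)*(-5) = 2 - 5/2 = -1/2 ≈ -0.50000)
v(q) = sqrt(2)*sqrt(q) (v(q) = sqrt(2*q) = sqrt(2)*sqrt(q))
c(J) = 3 + sqrt(2)*sqrt(J)*(4 + J) (c(J) = 3 + (4*1 + J)*(sqrt(2)*sqrt(J)) = 3 + (4 + J)*(sqrt(2)*sqrt(J)) = 3 + sqrt(2)*sqrt(J)*(4 + J))
(153 + c(B))**2 = (153 + (3 + sqrt(2)*(-1/2)**(3/2) + 4*sqrt(2)*sqrt(-1/2)))**2 = (153 + (3 + sqrt(2)*(-I*sqrt(2)/4) + 4*sqrt(2)*(I*sqrt(2)/2)))**2 = (153 + (3 - I/2 + 4*I))**2 = (153 + (3 + 7*I/2))**2 = (156 + 7*I/2)**2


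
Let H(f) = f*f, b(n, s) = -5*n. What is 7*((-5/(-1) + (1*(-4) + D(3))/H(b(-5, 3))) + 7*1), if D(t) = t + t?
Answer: 52514/625 ≈ 84.022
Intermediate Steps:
D(t) = 2*t
H(f) = f**2
7*((-5/(-1) + (1*(-4) + D(3))/H(b(-5, 3))) + 7*1) = 7*((-5/(-1) + (1*(-4) + 2*3)/((-5*(-5))**2)) + 7*1) = 7*((-5*(-1) + (-4 + 6)/(25**2)) + 7) = 7*((5 + 2/625) + 7) = 7*(3127/625 + 7) = 7*(7502/625) = 52514/625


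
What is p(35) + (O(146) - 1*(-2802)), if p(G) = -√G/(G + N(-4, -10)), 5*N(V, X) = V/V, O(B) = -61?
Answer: 2741 - 5*√35/176 ≈ 2740.8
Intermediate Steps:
N(V, X) = ⅕ (N(V, X) = (V/V)/5 = (⅕)*1 = ⅕)
p(G) = -√G/(⅕ + G) (p(G) = -√G/(G + ⅕) = -√G/(⅕ + G))
p(35) + (O(146) - 1*(-2802)) = -5*√35/(1 + 5*35) + (-61 - 1*(-2802)) = -5*√35/(1 + 175) + (-61 + 2802) = -5*√35/176 + 2741 = 2741 - 5*√35/176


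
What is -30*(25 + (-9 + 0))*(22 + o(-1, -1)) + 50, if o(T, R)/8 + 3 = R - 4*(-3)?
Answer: -41230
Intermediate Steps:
o(T, R) = 72 + 8*R (o(T, R) = -24 + 8*(R - 4*(-3)) = -24 + 8*(R + 12) = -24 + 8*(12 + R) = -24 + (96 + 8*R) = 72 + 8*R)
-30*(25 + (-9 + 0))*(22 + o(-1, -1)) + 50 = -30*(25 + (-9 + 0))*(22 + (72 + 8*(-1))) + 50 = -30*(25 - 9)*(22 + (72 - 8)) + 50 = -480*(22 + 64) + 50 = -480*86 + 50 = -30*1376 + 50 = -41280 + 50 = -41230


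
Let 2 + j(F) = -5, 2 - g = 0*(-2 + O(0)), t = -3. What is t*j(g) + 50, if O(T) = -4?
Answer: 71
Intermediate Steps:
g = 2 (g = 2 - 0*(-2 - 4) = 2 - 0*(-6) = 2 - 1*0 = 2 + 0 = 2)
j(F) = -7 (j(F) = -2 - 5 = -7)
t*j(g) + 50 = -3*(-7) + 50 = 21 + 50 = 71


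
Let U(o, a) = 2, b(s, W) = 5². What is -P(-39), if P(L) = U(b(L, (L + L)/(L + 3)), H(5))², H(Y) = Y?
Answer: -4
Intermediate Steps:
b(s, W) = 25
P(L) = 4 (P(L) = 2² = 4)
-P(-39) = -1*4 = -4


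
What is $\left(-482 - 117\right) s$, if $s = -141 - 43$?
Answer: $110216$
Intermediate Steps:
$s = -184$
$\left(-482 - 117\right) s = \left(-482 - 117\right) \left(-184\right) = \left(-599\right) \left(-184\right) = 110216$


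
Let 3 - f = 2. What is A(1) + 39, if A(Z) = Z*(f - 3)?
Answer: 37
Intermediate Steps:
f = 1 (f = 3 - 1*2 = 3 - 2 = 1)
A(Z) = -2*Z (A(Z) = Z*(1 - 3) = Z*(-2) = -2*Z)
A(1) + 39 = -2*1 + 39 = -2 + 39 = 37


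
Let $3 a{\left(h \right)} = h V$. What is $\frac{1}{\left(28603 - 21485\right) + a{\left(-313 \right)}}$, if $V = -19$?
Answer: $\frac{3}{27301} \approx 0.00010989$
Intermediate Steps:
$a{\left(h \right)} = - \frac{19 h}{3}$ ($a{\left(h \right)} = \frac{h \left(-19\right)}{3} = \frac{\left(-19\right) h}{3} = - \frac{19 h}{3}$)
$\frac{1}{\left(28603 - 21485\right) + a{\left(-313 \right)}} = \frac{1}{\left(28603 - 21485\right) - - \frac{5947}{3}} = \frac{1}{7118 + \frac{5947}{3}} = \frac{1}{\frac{27301}{3}} = \frac{3}{27301}$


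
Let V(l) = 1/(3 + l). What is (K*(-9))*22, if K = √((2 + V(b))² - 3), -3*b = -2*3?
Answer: -198*√46/5 ≈ -268.58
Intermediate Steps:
b = 2 (b = -(-2)*3/3 = -⅓*(-6) = 2)
K = √46/5 (K = √((2 + 1/(3 + 2))² - 3) = √((2 + 1/5)² - 3) = √((2 + ⅕)² - 3) = √((11/5)² - 3) = √(121/25 - 3) = √(46/25) = √46/5 ≈ 1.3565)
(K*(-9))*22 = ((√46/5)*(-9))*22 = -9*√46/5*22 = -198*√46/5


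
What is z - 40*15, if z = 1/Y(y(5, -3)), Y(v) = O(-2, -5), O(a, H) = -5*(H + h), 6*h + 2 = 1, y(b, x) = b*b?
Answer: -92994/155 ≈ -599.96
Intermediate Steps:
y(b, x) = b**2
h = -1/6 (h = -1/3 + (1/6)*1 = -1/3 + 1/6 = -1/6 ≈ -0.16667)
O(a, H) = 5/6 - 5*H (O(a, H) = -5*(H - 1/6) = -5*(-1/6 + H) = 5/6 - 5*H)
Y(v) = 155/6 (Y(v) = 5/6 - 5*(-5) = 5/6 + 25 = 155/6)
z = 6/155 (z = 1/(155/6) = 6/155 ≈ 0.038710)
z - 40*15 = 6/155 - 40*15 = 6/155 - 600 = -92994/155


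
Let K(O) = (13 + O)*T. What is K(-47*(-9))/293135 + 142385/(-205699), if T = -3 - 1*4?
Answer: -42365820323/60297576365 ≈ -0.70261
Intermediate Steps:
T = -7 (T = -3 - 4 = -7)
K(O) = -91 - 7*O (K(O) = (13 + O)*(-7) = -91 - 7*O)
K(-47*(-9))/293135 + 142385/(-205699) = (-91 - (-329)*(-9))/293135 + 142385/(-205699) = (-91 - 7*423)*(1/293135) + 142385*(-1/205699) = (-91 - 2961)*(1/293135) - 142385/205699 = -3052*1/293135 - 142385/205699 = -3052/293135 - 142385/205699 = -42365820323/60297576365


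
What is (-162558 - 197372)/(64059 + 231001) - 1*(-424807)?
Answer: 12534319349/29506 ≈ 4.2481e+5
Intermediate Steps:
(-162558 - 197372)/(64059 + 231001) - 1*(-424807) = -359930/295060 + 424807 = -359930*1/295060 + 424807 = -35993/29506 + 424807 = 12534319349/29506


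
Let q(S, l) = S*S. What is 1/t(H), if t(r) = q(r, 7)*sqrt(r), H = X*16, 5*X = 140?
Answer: sqrt(7)/11239424 ≈ 2.3540e-7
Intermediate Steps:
q(S, l) = S**2
X = 28 (X = (1/5)*140 = 28)
H = 448 (H = 28*16 = 448)
t(r) = r**(5/2) (t(r) = r**2*sqrt(r) = r**(5/2))
1/t(H) = 1/(448**(5/2)) = 1/(1605632*sqrt(7)) = sqrt(7)/11239424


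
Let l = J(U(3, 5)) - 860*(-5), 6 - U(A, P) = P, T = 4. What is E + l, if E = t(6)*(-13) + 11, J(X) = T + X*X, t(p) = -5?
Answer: 4381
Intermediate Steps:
U(A, P) = 6 - P
J(X) = 4 + X² (J(X) = 4 + X*X = 4 + X²)
E = 76 (E = -5*(-13) + 11 = 65 + 11 = 76)
l = 4305 (l = (4 + (6 - 1*5)²) - 860*(-5) = (4 + (6 - 5)²) - 1*(-4300) = (4 + 1²) + 4300 = (4 + 1) + 4300 = 5 + 4300 = 4305)
E + l = 76 + 4305 = 4381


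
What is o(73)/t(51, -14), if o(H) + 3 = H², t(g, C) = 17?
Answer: 5326/17 ≈ 313.29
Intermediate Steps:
o(H) = -3 + H²
o(73)/t(51, -14) = (-3 + 73²)/17 = (-3 + 5329)*(1/17) = 5326*(1/17) = 5326/17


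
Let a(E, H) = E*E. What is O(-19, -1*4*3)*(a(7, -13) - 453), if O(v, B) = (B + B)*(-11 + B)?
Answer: -223008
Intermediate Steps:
a(E, H) = E²
O(v, B) = 2*B*(-11 + B) (O(v, B) = (2*B)*(-11 + B) = 2*B*(-11 + B))
O(-19, -1*4*3)*(a(7, -13) - 453) = (2*(-1*4*3)*(-11 - 1*4*3))*(7² - 453) = (2*(-4*3)*(-11 - 4*3))*(49 - 453) = (2*(-12)*(-11 - 12))*(-404) = (2*(-12)*(-23))*(-404) = 552*(-404) = -223008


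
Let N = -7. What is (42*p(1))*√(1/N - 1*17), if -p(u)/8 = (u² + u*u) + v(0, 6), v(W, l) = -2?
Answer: 0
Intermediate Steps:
p(u) = 16 - 16*u² (p(u) = -8*((u² + u*u) - 2) = -8*((u² + u²) - 2) = -8*(2*u² - 2) = -8*(-2 + 2*u²) = 16 - 16*u²)
(42*p(1))*√(1/N - 1*17) = (42*(16 - 16*1²))*√(1/(-7) - 1*17) = (42*(16 - 16*1))*√(-⅐ - 17) = (42*(16 - 16))*√(-120/7) = (42*0)*(2*I*√210/7) = 0*(2*I*√210/7) = 0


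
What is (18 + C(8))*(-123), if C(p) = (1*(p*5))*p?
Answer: -41574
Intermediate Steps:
C(p) = 5*p² (C(p) = (1*(5*p))*p = (5*p)*p = 5*p²)
(18 + C(8))*(-123) = (18 + 5*8²)*(-123) = (18 + 5*64)*(-123) = (18 + 320)*(-123) = 338*(-123) = -41574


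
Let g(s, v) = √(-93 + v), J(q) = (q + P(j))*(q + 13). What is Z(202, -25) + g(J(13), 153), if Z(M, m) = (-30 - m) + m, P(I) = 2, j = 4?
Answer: -30 + 2*√15 ≈ -22.254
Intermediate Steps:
J(q) = (2 + q)*(13 + q) (J(q) = (q + 2)*(q + 13) = (2 + q)*(13 + q))
Z(M, m) = -30
Z(202, -25) + g(J(13), 153) = -30 + √(-93 + 153) = -30 + √60 = -30 + 2*√15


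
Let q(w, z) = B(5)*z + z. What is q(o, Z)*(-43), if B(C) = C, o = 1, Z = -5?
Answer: 1290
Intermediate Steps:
q(w, z) = 6*z (q(w, z) = 5*z + z = 6*z)
q(o, Z)*(-43) = (6*(-5))*(-43) = -30*(-43) = 1290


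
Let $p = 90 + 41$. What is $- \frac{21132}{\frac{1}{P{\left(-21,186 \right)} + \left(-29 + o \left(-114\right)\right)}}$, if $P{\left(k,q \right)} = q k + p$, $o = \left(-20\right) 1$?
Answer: $32205168$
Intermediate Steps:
$p = 131$
$o = -20$
$P{\left(k,q \right)} = 131 + k q$ ($P{\left(k,q \right)} = q k + 131 = k q + 131 = 131 + k q$)
$- \frac{21132}{\frac{1}{P{\left(-21,186 \right)} + \left(-29 + o \left(-114\right)\right)}} = - \frac{21132}{\frac{1}{\left(131 - 3906\right) - -2251}} = - \frac{21132}{\frac{1}{\left(131 - 3906\right) + \left(-29 + 2280\right)}} = - \frac{21132}{\frac{1}{-3775 + 2251}} = - \frac{21132}{\frac{1}{-1524}} = - \frac{21132}{- \frac{1}{1524}} = \left(-21132\right) \left(-1524\right) = 32205168$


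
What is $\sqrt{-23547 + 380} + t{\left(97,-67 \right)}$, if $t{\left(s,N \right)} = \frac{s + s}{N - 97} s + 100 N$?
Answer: $- \frac{558809}{82} + i \sqrt{23167} \approx -6814.7 + 152.21 i$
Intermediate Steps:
$t{\left(s,N \right)} = 100 N + \frac{2 s^{2}}{-97 + N}$ ($t{\left(s,N \right)} = \frac{2 s}{-97 + N} s + 100 N = \frac{2 s^{2}}{-97 + N} + 100 N = 100 N + \frac{2 s^{2}}{-97 + N}$)
$\sqrt{-23547 + 380} + t{\left(97,-67 \right)} = \sqrt{-23547 + 380} + \frac{2 \left(97^{2} - -324950 + 50 \left(-67\right)^{2}\right)}{-97 - 67} = \sqrt{-23167} + \frac{2 \left(9409 + 324950 + 50 \cdot 4489\right)}{-164} = i \sqrt{23167} + 2 \left(- \frac{1}{164}\right) \left(9409 + 324950 + 224450\right) = i \sqrt{23167} + 2 \left(- \frac{1}{164}\right) 558809 = i \sqrt{23167} - \frac{558809}{82} = - \frac{558809}{82} + i \sqrt{23167}$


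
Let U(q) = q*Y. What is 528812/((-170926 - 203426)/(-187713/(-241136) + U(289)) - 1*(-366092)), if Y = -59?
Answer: 543542352147269/376312263551597 ≈ 1.4444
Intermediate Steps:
U(q) = -59*q (U(q) = q*(-59) = -59*q)
528812/((-170926 - 203426)/(-187713/(-241136) + U(289)) - 1*(-366092)) = 528812/((-170926 - 203426)/(-187713/(-241136) - 59*289) - 1*(-366092)) = 528812/(-374352/(-187713*(-1/241136) - 17051) + 366092) = 528812/(-374352/(187713/241136 - 17051) + 366092) = 528812/(-374352/(-4111422223/241136) + 366092) = 528812/(-374352*(-241136/4111422223) + 366092) = 528812/(90269743872/4111422223 + 366092) = 528812/(1505249054206388/4111422223) = 528812*(4111422223/1505249054206388) = 543542352147269/376312263551597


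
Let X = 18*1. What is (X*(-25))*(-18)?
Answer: 8100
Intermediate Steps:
X = 18
(X*(-25))*(-18) = (18*(-25))*(-18) = -450*(-18) = 8100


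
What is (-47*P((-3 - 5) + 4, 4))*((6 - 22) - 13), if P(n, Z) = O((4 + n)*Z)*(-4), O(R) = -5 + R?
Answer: 27260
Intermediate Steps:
P(n, Z) = 20 - 4*Z*(4 + n) (P(n, Z) = (-5 + (4 + n)*Z)*(-4) = (-5 + Z*(4 + n))*(-4) = 20 - 4*Z*(4 + n))
(-47*P((-3 - 5) + 4, 4))*((6 - 22) - 13) = (-47*(20 - 4*4*(4 + ((-3 - 5) + 4))))*((6 - 22) - 13) = (-47*(20 - 4*4*(4 + (-8 + 4))))*(-16 - 13) = -47*(20 - 4*4*(4 - 4))*(-29) = -47*(20 - 4*4*0)*(-29) = -47*(20 + 0)*(-29) = -47*20*(-29) = -940*(-29) = 27260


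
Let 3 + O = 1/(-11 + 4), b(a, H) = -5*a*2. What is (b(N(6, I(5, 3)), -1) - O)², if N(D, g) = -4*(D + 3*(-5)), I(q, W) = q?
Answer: 6240004/49 ≈ 1.2735e+5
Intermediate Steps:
N(D, g) = 60 - 4*D (N(D, g) = -4*(D - 15) = -4*(-15 + D) = 60 - 4*D)
b(a, H) = -10*a
O = -22/7 (O = -3 + 1/(-11 + 4) = -3 + 1/(-7) = -3 - ⅐ = -22/7 ≈ -3.1429)
(b(N(6, I(5, 3)), -1) - O)² = (-10*(60 - 4*6) - 1*(-22/7))² = (-10*(60 - 24) + 22/7)² = (-10*36 + 22/7)² = (-360 + 22/7)² = (-2498/7)² = 6240004/49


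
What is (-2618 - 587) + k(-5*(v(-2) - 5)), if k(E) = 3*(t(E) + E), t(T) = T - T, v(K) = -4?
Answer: -3070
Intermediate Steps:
t(T) = 0
k(E) = 3*E (k(E) = 3*(0 + E) = 3*E)
(-2618 - 587) + k(-5*(v(-2) - 5)) = (-2618 - 587) + 3*(-5*(-4 - 5)) = -3205 + 3*(-5*(-9)) = -3205 + 3*45 = -3205 + 135 = -3070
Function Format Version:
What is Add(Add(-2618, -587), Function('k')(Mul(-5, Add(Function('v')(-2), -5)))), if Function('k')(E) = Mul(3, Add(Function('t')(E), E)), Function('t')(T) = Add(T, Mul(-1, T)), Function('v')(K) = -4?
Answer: -3070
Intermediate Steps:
Function('t')(T) = 0
Function('k')(E) = Mul(3, E) (Function('k')(E) = Mul(3, Add(0, E)) = Mul(3, E))
Add(Add(-2618, -587), Function('k')(Mul(-5, Add(Function('v')(-2), -5)))) = Add(Add(-2618, -587), Mul(3, Mul(-5, Add(-4, -5)))) = Add(-3205, Mul(3, Mul(-5, -9))) = Add(-3205, Mul(3, 45)) = Add(-3205, 135) = -3070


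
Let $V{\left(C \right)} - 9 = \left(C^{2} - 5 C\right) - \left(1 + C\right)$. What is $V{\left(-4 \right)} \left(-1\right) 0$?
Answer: $0$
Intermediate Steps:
$V{\left(C \right)} = 8 + C^{2} - 6 C$ ($V{\left(C \right)} = 9 - \left(1 - C^{2} + 6 C\right) = 8 + C^{2} - 6 C$)
$V{\left(-4 \right)} \left(-1\right) 0 = \left(8 + \left(-4\right)^{2} - -24\right) \left(-1\right) 0 = \left(8 + 16 + 24\right) \left(-1\right) 0 = 48 \left(-1\right) 0 = \left(-48\right) 0 = 0$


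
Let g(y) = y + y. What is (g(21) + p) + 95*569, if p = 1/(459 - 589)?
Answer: 7032609/130 ≈ 54097.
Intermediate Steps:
g(y) = 2*y
p = -1/130 (p = 1/(-130) = -1/130 ≈ -0.0076923)
(g(21) + p) + 95*569 = (2*21 - 1/130) + 95*569 = (42 - 1/130) + 54055 = 5459/130 + 54055 = 7032609/130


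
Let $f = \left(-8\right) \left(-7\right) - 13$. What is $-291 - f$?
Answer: $-334$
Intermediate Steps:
$f = 43$ ($f = 56 - 13 = 43$)
$-291 - f = -291 - 43 = -334$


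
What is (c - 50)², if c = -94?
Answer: 20736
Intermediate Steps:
(c - 50)² = (-94 - 50)² = (-144)² = 20736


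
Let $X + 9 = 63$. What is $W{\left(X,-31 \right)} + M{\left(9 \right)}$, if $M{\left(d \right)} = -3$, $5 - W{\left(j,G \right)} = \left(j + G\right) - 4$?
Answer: $-17$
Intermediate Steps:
$X = 54$ ($X = -9 + 63 = 54$)
$W{\left(j,G \right)} = 9 - G - j$ ($W{\left(j,G \right)} = 5 - \left(\left(j + G\right) - 4\right) = 5 - \left(\left(G + j\right) - 4\right) = 5 - \left(-4 + G + j\right) = 9 - G - j$)
$W{\left(X,-31 \right)} + M{\left(9 \right)} = \left(9 - -31 - 54\right) - 3 = \left(9 + 31 - 54\right) - 3 = -14 - 3 = -17$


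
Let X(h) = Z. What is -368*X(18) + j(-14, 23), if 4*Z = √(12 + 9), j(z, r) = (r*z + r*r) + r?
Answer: 230 - 92*√21 ≈ -191.60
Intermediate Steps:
j(z, r) = r + r² + r*z (j(z, r) = (r*z + r²) + r = (r² + r*z) + r = r + r² + r*z)
Z = √21/4 (Z = √(12 + 9)/4 = √21/4 ≈ 1.1456)
X(h) = √21/4
-368*X(18) + j(-14, 23) = -92*√21 + 23*(1 + 23 - 14) = -92*√21 + 23*10 = -92*√21 + 230 = 230 - 92*√21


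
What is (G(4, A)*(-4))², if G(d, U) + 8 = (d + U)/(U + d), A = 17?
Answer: 784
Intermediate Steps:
G(d, U) = -7 (G(d, U) = -8 + (d + U)/(U + d) = -8 + (U + d)/(U + d) = -8 + 1 = -7)
(G(4, A)*(-4))² = (-7*(-4))² = 28² = 784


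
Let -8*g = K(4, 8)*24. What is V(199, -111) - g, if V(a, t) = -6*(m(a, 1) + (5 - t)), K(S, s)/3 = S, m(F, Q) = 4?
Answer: -684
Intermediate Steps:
K(S, s) = 3*S
V(a, t) = -54 + 6*t (V(a, t) = -6*(4 + (5 - t)) = -6*(9 - t) = -54 + 6*t)
g = -36 (g = -3*4*24/8 = -3*24/2 = -⅛*288 = -36)
V(199, -111) - g = (-54 + 6*(-111)) - 1*(-36) = (-54 - 666) + 36 = -720 + 36 = -684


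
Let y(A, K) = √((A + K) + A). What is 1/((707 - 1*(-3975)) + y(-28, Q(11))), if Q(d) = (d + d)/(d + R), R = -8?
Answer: 7023/32881759 - I*√438/65763518 ≈ 0.00021358 - 3.1824e-7*I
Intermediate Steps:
Q(d) = 2*d/(-8 + d) (Q(d) = (d + d)/(d - 8) = (2*d)/(-8 + d) = 2*d/(-8 + d))
y(A, K) = √(K + 2*A)
1/((707 - 1*(-3975)) + y(-28, Q(11))) = 1/((707 - 1*(-3975)) + √(2*11/(-8 + 11) + 2*(-28))) = 1/((707 + 3975) + √(2*11/3 - 56)) = 1/(4682 + √(2*11*(⅓) - 56)) = 1/(4682 + √(22/3 - 56)) = 1/(4682 + √(-146/3)) = 1/(4682 + I*√438/3)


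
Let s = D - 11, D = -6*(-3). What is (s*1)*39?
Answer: 273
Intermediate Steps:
D = 18
s = 7 (s = 18 - 11 = 7)
(s*1)*39 = (7*1)*39 = 7*39 = 273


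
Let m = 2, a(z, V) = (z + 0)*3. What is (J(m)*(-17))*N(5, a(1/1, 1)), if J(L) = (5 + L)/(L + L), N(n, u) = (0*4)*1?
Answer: 0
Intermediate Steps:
a(z, V) = 3*z (a(z, V) = z*3 = 3*z)
N(n, u) = 0 (N(n, u) = 0*1 = 0)
J(L) = (5 + L)/(2*L) (J(L) = (5 + L)/((2*L)) = (5 + L)*(1/(2*L)) = (5 + L)/(2*L))
(J(m)*(-17))*N(5, a(1/1, 1)) = (((½)*(5 + 2)/2)*(-17))*0 = (((½)*(½)*7)*(-17))*0 = ((7/4)*(-17))*0 = -119/4*0 = 0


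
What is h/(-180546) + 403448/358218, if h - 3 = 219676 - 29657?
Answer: 397635151/5389568919 ≈ 0.073779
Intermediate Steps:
h = 190022 (h = 3 + (219676 - 29657) = 3 + 190019 = 190022)
h/(-180546) + 403448/358218 = 190022/(-180546) + 403448/358218 = 190022*(-1/180546) + 403448*(1/358218) = -95011/90273 + 201724/179109 = 397635151/5389568919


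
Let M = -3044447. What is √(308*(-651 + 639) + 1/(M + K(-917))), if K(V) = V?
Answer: I*√8569399509427645/1522682 ≈ 60.795*I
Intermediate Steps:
√(308*(-651 + 639) + 1/(M + K(-917))) = √(308*(-651 + 639) + 1/(-3044447 - 917)) = √(308*(-12) + 1/(-3045364)) = √(-3696 - 1/3045364) = √(-11255665345/3045364) = I*√8569399509427645/1522682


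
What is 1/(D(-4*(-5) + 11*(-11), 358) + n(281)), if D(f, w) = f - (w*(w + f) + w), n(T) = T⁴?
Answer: 1/6234747056 ≈ 1.6039e-10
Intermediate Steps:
D(f, w) = f - w - w*(f + w) (D(f, w) = f - (w*(f + w) + w) = f - (w + w*(f + w)) = f + (-w - w*(f + w)) = f - w - w*(f + w))
1/(D(-4*(-5) + 11*(-11), 358) + n(281)) = 1/(((-4*(-5) + 11*(-11)) - 1*358 - 1*358² - 1*(-4*(-5) + 11*(-11))*358) + 281⁴) = 1/(((20 - 121) - 358 - 1*128164 - 1*(20 - 121)*358) + 6234839521) = 1/((-101 - 358 - 128164 - 1*(-101)*358) + 6234839521) = 1/((-101 - 358 - 128164 + 36158) + 6234839521) = 1/(-92465 + 6234839521) = 1/6234747056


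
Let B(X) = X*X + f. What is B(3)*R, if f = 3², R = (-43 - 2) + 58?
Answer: 234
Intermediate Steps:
R = 13 (R = -45 + 58 = 13)
f = 9
B(X) = 9 + X² (B(X) = X*X + 9 = X² + 9 = 9 + X²)
B(3)*R = (9 + 3²)*13 = (9 + 9)*13 = 18*13 = 234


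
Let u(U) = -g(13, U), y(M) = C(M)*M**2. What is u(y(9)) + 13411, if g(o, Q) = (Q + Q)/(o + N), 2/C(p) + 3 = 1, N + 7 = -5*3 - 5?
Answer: 93796/7 ≈ 13399.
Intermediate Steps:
N = -27 (N = -7 + (-5*3 - 5) = -7 + (-15 - 5) = -7 - 20 = -27)
C(p) = -1 (C(p) = 2/(-3 + 1) = 2/(-2) = 2*(-1/2) = -1)
y(M) = -M**2
g(o, Q) = 2*Q/(-27 + o) (g(o, Q) = (Q + Q)/(o - 27) = (2*Q)/(-27 + o) = 2*Q/(-27 + o))
u(U) = U/7 (u(U) = -2*U/(-27 + 13) = -2*U/(-14) = -2*U*(-1)/14 = -(-1)*U/7 = U/7)
u(y(9)) + 13411 = (-1*9**2)/7 + 13411 = (-1*81)/7 + 13411 = (1/7)*(-81) + 13411 = -81/7 + 13411 = 93796/7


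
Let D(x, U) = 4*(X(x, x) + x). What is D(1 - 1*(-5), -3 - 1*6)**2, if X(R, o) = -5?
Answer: 16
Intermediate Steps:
D(x, U) = -20 + 4*x (D(x, U) = 4*(-5 + x) = -20 + 4*x)
D(1 - 1*(-5), -3 - 1*6)**2 = (-20 + 4*(1 - 1*(-5)))**2 = (-20 + 4*(1 + 5))**2 = (-20 + 4*6)**2 = (-20 + 24)**2 = 4**2 = 16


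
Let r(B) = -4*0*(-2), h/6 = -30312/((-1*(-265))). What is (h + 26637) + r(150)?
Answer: 6876933/265 ≈ 25951.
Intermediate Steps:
h = -181872/265 (h = 6*(-30312/((-1*(-265)))) = 6*(-30312/265) = -181872/265 ≈ -686.31)
r(B) = 0 (r(B) = 0*(-2) = 0)
(h + 26637) + r(150) = (-181872/265 + 26637) + 0 = 6876933/265 + 0 = 6876933/265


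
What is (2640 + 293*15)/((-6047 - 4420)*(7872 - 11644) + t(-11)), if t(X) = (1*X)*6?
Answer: 2345/13160486 ≈ 0.00017818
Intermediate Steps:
t(X) = 6*X (t(X) = X*6 = 6*X)
(2640 + 293*15)/((-6047 - 4420)*(7872 - 11644) + t(-11)) = (2640 + 293*15)/((-6047 - 4420)*(7872 - 11644) + 6*(-11)) = (2640 + 4395)/(-10467*(-3772) - 66) = 7035/(39481524 - 66) = 7035/39481458 = 7035*(1/39481458) = 2345/13160486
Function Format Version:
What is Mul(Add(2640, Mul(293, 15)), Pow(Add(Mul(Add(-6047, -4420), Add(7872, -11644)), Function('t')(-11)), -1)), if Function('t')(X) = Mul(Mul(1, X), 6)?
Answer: Rational(2345, 13160486) ≈ 0.00017818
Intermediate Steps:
Function('t')(X) = Mul(6, X) (Function('t')(X) = Mul(X, 6) = Mul(6, X))
Mul(Add(2640, Mul(293, 15)), Pow(Add(Mul(Add(-6047, -4420), Add(7872, -11644)), Function('t')(-11)), -1)) = Mul(Add(2640, Mul(293, 15)), Pow(Add(Mul(Add(-6047, -4420), Add(7872, -11644)), Mul(6, -11)), -1)) = Mul(Add(2640, 4395), Pow(Add(Mul(-10467, -3772), -66), -1)) = Mul(7035, Pow(Add(39481524, -66), -1)) = Mul(7035, Pow(39481458, -1)) = Mul(7035, Rational(1, 39481458)) = Rational(2345, 13160486)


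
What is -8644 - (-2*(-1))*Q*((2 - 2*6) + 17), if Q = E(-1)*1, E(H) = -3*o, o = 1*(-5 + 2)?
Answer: -8770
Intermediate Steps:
o = -3 (o = 1*(-3) = -3)
E(H) = 9 (E(H) = -3*(-3) = 9)
Q = 9 (Q = 9*1 = 9)
-8644 - (-2*(-1))*Q*((2 - 2*6) + 17) = -8644 - -2*(-1)*9*((2 - 2*6) + 17) = -8644 - 2*9*((2 - 12) + 17) = -8644 - 18*(-10 + 17) = -8644 - 18*7 = -8644 - 1*126 = -8644 - 126 = -8770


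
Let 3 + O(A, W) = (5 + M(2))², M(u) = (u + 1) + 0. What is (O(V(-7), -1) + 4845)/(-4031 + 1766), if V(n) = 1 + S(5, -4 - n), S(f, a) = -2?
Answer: -4906/2265 ≈ -2.1660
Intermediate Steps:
M(u) = 1 + u (M(u) = (1 + u) + 0 = 1 + u)
V(n) = -1 (V(n) = 1 - 2 = -1)
O(A, W) = 61 (O(A, W) = -3 + (5 + (1 + 2))² = -3 + (5 + 3)² = -3 + 8² = -3 + 64 = 61)
(O(V(-7), -1) + 4845)/(-4031 + 1766) = (61 + 4845)/(-4031 + 1766) = 4906/(-2265) = 4906*(-1/2265) = -4906/2265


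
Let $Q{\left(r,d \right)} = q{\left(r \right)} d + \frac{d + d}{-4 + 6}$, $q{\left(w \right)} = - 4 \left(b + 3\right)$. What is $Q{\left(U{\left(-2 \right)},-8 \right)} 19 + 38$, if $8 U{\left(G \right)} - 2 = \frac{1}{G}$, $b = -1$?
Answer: $1102$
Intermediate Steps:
$q{\left(w \right)} = -8$ ($q{\left(w \right)} = - 4 \left(-1 + 3\right) = \left(-4\right) 2 = -8$)
$U{\left(G \right)} = \frac{1}{4} + \frac{1}{8 G}$
$Q{\left(r,d \right)} = - 7 d$ ($Q{\left(r,d \right)} = - 8 d + \frac{d + d}{-4 + 6} = - 8 d + \frac{2 d}{2} = - 8 d + 2 d \frac{1}{2} = - 8 d + d = - 7 d$)
$Q{\left(U{\left(-2 \right)},-8 \right)} 19 + 38 = \left(-7\right) \left(-8\right) 19 + 38 = 56 \cdot 19 + 38 = 1064 + 38 = 1102$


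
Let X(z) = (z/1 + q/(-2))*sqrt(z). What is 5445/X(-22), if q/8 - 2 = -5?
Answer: 99*I*sqrt(22)/4 ≈ 116.09*I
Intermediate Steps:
q = -24 (q = 16 + 8*(-5) = 16 - 40 = -24)
X(z) = sqrt(z)*(12 + z) (X(z) = (z/1 - 24/(-2))*sqrt(z) = (z*1 - 24*(-1/2))*sqrt(z) = (z + 12)*sqrt(z) = (12 + z)*sqrt(z) = sqrt(z)*(12 + z))
5445/X(-22) = 5445/((sqrt(-22)*(12 - 22))) = 5445/(((I*sqrt(22))*(-10))) = 5445/((-10*I*sqrt(22))) = 5445*(I*sqrt(22)/220) = 99*I*sqrt(22)/4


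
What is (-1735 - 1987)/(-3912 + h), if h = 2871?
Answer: 3722/1041 ≈ 3.5754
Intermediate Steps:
(-1735 - 1987)/(-3912 + h) = (-1735 - 1987)/(-3912 + 2871) = -3722/(-1041) = -3722*(-1/1041) = 3722/1041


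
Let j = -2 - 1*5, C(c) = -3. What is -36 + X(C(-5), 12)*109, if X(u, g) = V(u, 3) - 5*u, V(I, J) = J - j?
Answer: 2689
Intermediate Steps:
j = -7 (j = -2 - 5 = -7)
V(I, J) = 7 + J (V(I, J) = J - 1*(-7) = J + 7 = 7 + J)
X(u, g) = 10 - 5*u (X(u, g) = (7 + 3) - 5*u = 10 - 5*u)
-36 + X(C(-5), 12)*109 = -36 + (10 - 5*(-3))*109 = -36 + (10 + 15)*109 = -36 + 25*109 = -36 + 2725 = 2689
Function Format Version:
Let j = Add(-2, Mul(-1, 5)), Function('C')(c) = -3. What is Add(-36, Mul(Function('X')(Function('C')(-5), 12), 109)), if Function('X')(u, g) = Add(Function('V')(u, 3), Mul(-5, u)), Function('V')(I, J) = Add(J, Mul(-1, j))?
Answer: 2689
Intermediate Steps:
j = -7 (j = Add(-2, -5) = -7)
Function('V')(I, J) = Add(7, J) (Function('V')(I, J) = Add(J, Mul(-1, -7)) = Add(J, 7) = Add(7, J))
Function('X')(u, g) = Add(10, Mul(-5, u)) (Function('X')(u, g) = Add(Add(7, 3), Mul(-5, u)) = Add(10, Mul(-5, u)))
Add(-36, Mul(Function('X')(Function('C')(-5), 12), 109)) = Add(-36, Mul(Add(10, Mul(-5, -3)), 109)) = Add(-36, Mul(Add(10, 15), 109)) = Add(-36, Mul(25, 109)) = Add(-36, 2725) = 2689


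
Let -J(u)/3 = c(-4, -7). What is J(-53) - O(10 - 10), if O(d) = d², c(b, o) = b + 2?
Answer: 6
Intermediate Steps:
c(b, o) = 2 + b
J(u) = 6 (J(u) = -3*(2 - 4) = -3*(-2) = 6)
J(-53) - O(10 - 10) = 6 - (10 - 10)² = 6 - 1*0² = 6 - 1*0 = 6 + 0 = 6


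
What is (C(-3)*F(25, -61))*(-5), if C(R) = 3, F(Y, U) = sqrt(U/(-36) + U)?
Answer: -5*I*sqrt(2135)/2 ≈ -115.52*I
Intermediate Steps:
F(Y, U) = sqrt(35)*sqrt(U)/6 (F(Y, U) = sqrt(U*(-1/36) + U) = sqrt(-U/36 + U) = sqrt(35*U/36) = sqrt(35)*sqrt(U)/6)
(C(-3)*F(25, -61))*(-5) = (3*(sqrt(35)*sqrt(-61)/6))*(-5) = (3*(sqrt(35)*(I*sqrt(61))/6))*(-5) = (3*(I*sqrt(2135)/6))*(-5) = (I*sqrt(2135)/2)*(-5) = -5*I*sqrt(2135)/2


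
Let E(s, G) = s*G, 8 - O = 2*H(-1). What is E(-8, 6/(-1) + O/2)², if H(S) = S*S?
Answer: 576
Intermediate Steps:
H(S) = S²
O = 6 (O = 8 - 2*(-1)² = 8 - 2 = 6)
E(s, G) = G*s
E(-8, 6/(-1) + O/2)² = ((6/(-1) + 6/2)*(-8))² = ((6*(-1) + 6*(½))*(-8))² = ((-6 + 3)*(-8))² = (-3*(-8))² = 24² = 576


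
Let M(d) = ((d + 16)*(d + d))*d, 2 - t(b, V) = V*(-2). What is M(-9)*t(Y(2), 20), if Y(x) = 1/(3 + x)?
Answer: 47628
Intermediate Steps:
t(b, V) = 2 + 2*V (t(b, V) = 2 - V*(-2) = 2 - (-2)*V = 2 + 2*V)
M(d) = 2*d²*(16 + d) (M(d) = ((16 + d)*(2*d))*d = (2*d*(16 + d))*d = 2*d²*(16 + d))
M(-9)*t(Y(2), 20) = (2*(-9)²*(16 - 9))*(2 + 2*20) = (2*81*7)*(2 + 40) = 1134*42 = 47628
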